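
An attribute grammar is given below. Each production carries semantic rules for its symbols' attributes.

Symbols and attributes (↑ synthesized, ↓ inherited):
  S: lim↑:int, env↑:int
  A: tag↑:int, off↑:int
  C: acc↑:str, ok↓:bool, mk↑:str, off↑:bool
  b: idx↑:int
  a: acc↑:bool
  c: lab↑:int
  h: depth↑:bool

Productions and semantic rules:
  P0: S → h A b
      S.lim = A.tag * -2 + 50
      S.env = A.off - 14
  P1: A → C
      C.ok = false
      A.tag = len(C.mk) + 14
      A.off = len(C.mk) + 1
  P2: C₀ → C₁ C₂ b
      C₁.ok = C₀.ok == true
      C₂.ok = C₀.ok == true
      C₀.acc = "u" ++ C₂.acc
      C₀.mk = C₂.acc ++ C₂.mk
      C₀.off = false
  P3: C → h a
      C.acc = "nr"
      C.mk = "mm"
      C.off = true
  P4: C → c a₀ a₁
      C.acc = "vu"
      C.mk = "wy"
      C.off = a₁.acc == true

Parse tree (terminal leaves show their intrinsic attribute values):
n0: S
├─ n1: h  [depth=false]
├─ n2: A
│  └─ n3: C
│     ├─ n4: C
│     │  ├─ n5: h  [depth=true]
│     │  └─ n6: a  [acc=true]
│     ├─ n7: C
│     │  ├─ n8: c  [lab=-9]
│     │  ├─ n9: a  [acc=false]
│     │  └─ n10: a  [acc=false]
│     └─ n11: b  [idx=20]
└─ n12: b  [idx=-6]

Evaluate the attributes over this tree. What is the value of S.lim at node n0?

1. n1.depth = false  [terminal]
2. n3.ok = false  [false]
3. n4.ok = false  [C₀.ok == true]
4. n5.depth = true  [terminal]
5. n6.acc = true  [terminal]
6. n4.acc = "nr"  ["nr"]
7. n4.mk = "mm"  ["mm"]
8. n4.off = true  [true]
9. n7.ok = false  [C₀.ok == true]
10. n8.lab = -9  [terminal]
11. n9.acc = false  [terminal]
12. n10.acc = false  [terminal]
13. n7.acc = "vu"  ["vu"]
14. n7.mk = "wy"  ["wy"]
15. n7.off = false  [a₁.acc == true]
16. n11.idx = 20  [terminal]
17. n3.acc = "uvu"  ["u" ++ C₂.acc]
18. n3.mk = "vuwy"  [C₂.acc ++ C₂.mk]
19. n3.off = false  [false]
20. n2.tag = 18  [len(C.mk) + 14]
21. n2.off = 5  [len(C.mk) + 1]
22. n12.idx = -6  [terminal]
23. n0.lim = 14  [A.tag * -2 + 50]
24. n0.env = -9  [A.off - 14]

14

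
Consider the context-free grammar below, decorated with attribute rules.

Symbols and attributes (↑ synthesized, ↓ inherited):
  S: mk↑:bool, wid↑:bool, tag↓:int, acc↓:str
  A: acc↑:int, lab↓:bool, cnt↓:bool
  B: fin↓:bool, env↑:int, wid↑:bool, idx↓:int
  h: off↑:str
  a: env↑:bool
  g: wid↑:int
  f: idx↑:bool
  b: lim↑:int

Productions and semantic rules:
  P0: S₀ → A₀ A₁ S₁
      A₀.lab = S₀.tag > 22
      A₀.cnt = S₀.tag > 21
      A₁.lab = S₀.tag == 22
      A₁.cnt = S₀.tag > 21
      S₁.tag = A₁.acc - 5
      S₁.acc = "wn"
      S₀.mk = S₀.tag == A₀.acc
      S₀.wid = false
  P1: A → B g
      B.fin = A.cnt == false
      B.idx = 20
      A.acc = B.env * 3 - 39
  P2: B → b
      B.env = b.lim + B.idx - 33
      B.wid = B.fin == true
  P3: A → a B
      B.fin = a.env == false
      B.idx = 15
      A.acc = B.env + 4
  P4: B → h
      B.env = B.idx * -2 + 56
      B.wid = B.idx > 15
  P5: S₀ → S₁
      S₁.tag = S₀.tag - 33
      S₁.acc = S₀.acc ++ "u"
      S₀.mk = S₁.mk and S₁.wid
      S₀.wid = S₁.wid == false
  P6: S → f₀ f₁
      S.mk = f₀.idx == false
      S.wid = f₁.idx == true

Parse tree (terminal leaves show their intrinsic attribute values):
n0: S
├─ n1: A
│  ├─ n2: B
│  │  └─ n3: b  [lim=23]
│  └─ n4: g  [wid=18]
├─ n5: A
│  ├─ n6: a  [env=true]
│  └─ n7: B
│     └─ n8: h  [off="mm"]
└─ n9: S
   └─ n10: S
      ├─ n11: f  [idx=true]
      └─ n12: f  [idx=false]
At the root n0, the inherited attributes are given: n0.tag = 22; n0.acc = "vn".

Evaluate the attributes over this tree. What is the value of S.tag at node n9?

1. n0.tag = 22  [given at root]
2. n0.acc = "vn"  [given at root]
3. n1.lab = false  [S₀.tag > 22]
4. n1.cnt = true  [S₀.tag > 21]
5. n2.fin = false  [A.cnt == false]
6. n2.idx = 20  [20]
7. n3.lim = 23  [terminal]
8. n2.env = 10  [b.lim + B.idx - 33]
9. n2.wid = false  [B.fin == true]
10. n4.wid = 18  [terminal]
11. n1.acc = -9  [B.env * 3 - 39]
12. n5.lab = true  [S₀.tag == 22]
13. n5.cnt = true  [S₀.tag > 21]
14. n6.env = true  [terminal]
15. n7.fin = false  [a.env == false]
16. n7.idx = 15  [15]
17. n8.off = "mm"  [terminal]
18. n7.env = 26  [B.idx * -2 + 56]
19. n7.wid = false  [B.idx > 15]
20. n5.acc = 30  [B.env + 4]
21. n9.tag = 25  [A₁.acc - 5]
22. n9.acc = "wn"  ["wn"]
23. n10.tag = -8  [S₀.tag - 33]
24. n10.acc = "wnu"  [S₀.acc ++ "u"]
25. n11.idx = true  [terminal]
26. n12.idx = false  [terminal]
27. n10.mk = false  [f₀.idx == false]
28. n10.wid = false  [f₁.idx == true]
29. n9.mk = false  [S₁.mk and S₁.wid]
30. n9.wid = true  [S₁.wid == false]
31. n0.mk = false  [S₀.tag == A₀.acc]
32. n0.wid = false  [false]

25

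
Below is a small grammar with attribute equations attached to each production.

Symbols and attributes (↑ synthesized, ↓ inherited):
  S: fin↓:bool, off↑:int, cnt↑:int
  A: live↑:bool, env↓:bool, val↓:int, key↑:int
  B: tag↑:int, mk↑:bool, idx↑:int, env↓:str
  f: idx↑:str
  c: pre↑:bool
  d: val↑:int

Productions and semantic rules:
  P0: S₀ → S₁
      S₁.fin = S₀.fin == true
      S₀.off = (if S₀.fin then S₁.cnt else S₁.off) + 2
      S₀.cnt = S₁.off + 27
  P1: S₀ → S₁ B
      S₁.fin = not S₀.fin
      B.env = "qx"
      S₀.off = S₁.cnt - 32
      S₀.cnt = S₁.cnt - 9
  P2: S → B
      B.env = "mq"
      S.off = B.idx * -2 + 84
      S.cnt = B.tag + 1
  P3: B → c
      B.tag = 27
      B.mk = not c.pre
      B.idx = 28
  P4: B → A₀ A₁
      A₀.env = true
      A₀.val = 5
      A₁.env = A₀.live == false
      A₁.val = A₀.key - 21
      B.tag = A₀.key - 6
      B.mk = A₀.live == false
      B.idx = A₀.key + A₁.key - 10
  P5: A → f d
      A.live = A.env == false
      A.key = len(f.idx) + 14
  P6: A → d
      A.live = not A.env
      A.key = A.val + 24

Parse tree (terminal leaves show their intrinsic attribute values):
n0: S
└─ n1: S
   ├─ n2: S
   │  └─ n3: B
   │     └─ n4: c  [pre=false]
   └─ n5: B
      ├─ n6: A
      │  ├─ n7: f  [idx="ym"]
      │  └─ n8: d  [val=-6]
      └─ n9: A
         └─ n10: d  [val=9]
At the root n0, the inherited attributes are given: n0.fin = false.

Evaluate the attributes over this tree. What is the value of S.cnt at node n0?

23

1. n0.fin = false  [given at root]
2. n1.fin = false  [S₀.fin == true]
3. n2.fin = true  [not S₀.fin]
4. n3.env = "mq"  ["mq"]
5. n4.pre = false  [terminal]
6. n3.tag = 27  [27]
7. n3.mk = true  [not c.pre]
8. n3.idx = 28  [28]
9. n2.off = 28  [B.idx * -2 + 84]
10. n2.cnt = 28  [B.tag + 1]
11. n5.env = "qx"  ["qx"]
12. n6.env = true  [true]
13. n6.val = 5  [5]
14. n7.idx = "ym"  [terminal]
15. n8.val = -6  [terminal]
16. n6.live = false  [A.env == false]
17. n6.key = 16  [len(f.idx) + 14]
18. n9.env = true  [A₀.live == false]
19. n9.val = -5  [A₀.key - 21]
20. n10.val = 9  [terminal]
21. n9.live = false  [not A.env]
22. n9.key = 19  [A.val + 24]
23. n5.tag = 10  [A₀.key - 6]
24. n5.mk = true  [A₀.live == false]
25. n5.idx = 25  [A₀.key + A₁.key - 10]
26. n1.off = -4  [S₁.cnt - 32]
27. n1.cnt = 19  [S₁.cnt - 9]
28. n0.off = -2  [(if S₀.fin then S₁.cnt else S₁.off) + 2]
29. n0.cnt = 23  [S₁.off + 27]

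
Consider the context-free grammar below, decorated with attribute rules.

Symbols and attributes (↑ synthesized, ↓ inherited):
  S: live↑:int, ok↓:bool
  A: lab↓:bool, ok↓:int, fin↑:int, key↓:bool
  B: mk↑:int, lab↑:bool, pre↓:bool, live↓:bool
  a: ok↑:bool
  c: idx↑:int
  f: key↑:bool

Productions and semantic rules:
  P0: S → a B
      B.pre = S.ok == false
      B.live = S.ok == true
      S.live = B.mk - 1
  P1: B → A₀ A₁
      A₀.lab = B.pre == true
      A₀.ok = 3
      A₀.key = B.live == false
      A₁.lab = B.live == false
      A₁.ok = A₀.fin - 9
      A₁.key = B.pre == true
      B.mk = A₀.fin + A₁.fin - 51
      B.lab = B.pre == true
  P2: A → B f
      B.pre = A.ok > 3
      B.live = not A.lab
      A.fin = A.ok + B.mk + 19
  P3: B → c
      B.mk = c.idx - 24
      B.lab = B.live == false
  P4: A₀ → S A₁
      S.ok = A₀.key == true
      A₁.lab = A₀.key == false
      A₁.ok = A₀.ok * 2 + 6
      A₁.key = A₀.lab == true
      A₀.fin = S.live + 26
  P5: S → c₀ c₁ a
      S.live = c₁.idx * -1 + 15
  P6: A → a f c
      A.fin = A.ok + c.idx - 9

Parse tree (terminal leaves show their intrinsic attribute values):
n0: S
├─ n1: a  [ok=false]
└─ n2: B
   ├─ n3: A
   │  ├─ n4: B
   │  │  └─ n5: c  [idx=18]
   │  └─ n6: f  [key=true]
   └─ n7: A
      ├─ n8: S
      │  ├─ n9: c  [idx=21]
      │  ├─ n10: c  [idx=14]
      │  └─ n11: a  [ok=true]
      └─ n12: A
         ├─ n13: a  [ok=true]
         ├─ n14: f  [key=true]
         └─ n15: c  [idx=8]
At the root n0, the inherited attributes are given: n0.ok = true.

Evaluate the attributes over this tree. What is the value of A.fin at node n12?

1. n0.ok = true  [given at root]
2. n1.ok = false  [terminal]
3. n2.pre = false  [S.ok == false]
4. n2.live = true  [S.ok == true]
5. n3.lab = false  [B.pre == true]
6. n3.ok = 3  [3]
7. n3.key = false  [B.live == false]
8. n4.pre = false  [A.ok > 3]
9. n4.live = true  [not A.lab]
10. n5.idx = 18  [terminal]
11. n4.mk = -6  [c.idx - 24]
12. n4.lab = false  [B.live == false]
13. n6.key = true  [terminal]
14. n3.fin = 16  [A.ok + B.mk + 19]
15. n7.lab = false  [B.live == false]
16. n7.ok = 7  [A₀.fin - 9]
17. n7.key = false  [B.pre == true]
18. n8.ok = false  [A₀.key == true]
19. n9.idx = 21  [terminal]
20. n10.idx = 14  [terminal]
21. n11.ok = true  [terminal]
22. n8.live = 1  [c₁.idx * -1 + 15]
23. n12.lab = true  [A₀.key == false]
24. n12.ok = 20  [A₀.ok * 2 + 6]
25. n12.key = false  [A₀.lab == true]
26. n13.ok = true  [terminal]
27. n14.key = true  [terminal]
28. n15.idx = 8  [terminal]
29. n12.fin = 19  [A.ok + c.idx - 9]
30. n7.fin = 27  [S.live + 26]
31. n2.mk = -8  [A₀.fin + A₁.fin - 51]
32. n2.lab = false  [B.pre == true]
33. n0.live = -9  [B.mk - 1]

19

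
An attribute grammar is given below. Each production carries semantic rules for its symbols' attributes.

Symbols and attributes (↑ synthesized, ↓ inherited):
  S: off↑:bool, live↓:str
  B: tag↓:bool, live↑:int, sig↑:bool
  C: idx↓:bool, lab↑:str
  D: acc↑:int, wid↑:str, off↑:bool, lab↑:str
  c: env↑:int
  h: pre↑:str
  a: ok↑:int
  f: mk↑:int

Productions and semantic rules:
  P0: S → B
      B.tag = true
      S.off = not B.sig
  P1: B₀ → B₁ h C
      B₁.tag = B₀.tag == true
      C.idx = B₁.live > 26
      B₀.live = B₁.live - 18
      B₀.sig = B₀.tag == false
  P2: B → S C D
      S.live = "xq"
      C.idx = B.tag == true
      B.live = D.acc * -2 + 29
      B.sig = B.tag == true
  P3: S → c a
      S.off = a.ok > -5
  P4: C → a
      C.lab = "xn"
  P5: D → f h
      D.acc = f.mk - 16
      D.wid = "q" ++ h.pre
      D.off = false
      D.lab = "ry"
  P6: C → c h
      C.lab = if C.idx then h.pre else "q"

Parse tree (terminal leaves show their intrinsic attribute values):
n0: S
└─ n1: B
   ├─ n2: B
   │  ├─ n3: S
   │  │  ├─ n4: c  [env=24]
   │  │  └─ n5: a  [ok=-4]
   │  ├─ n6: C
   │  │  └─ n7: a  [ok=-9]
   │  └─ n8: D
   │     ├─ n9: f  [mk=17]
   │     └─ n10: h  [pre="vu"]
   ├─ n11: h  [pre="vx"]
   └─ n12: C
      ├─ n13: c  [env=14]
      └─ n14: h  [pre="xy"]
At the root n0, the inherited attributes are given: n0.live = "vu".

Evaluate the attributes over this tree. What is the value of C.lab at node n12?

"xy"

1. n0.live = "vu"  [given at root]
2. n1.tag = true  [true]
3. n2.tag = true  [B₀.tag == true]
4. n3.live = "xq"  ["xq"]
5. n4.env = 24  [terminal]
6. n5.ok = -4  [terminal]
7. n3.off = true  [a.ok > -5]
8. n6.idx = true  [B.tag == true]
9. n7.ok = -9  [terminal]
10. n6.lab = "xn"  ["xn"]
11. n9.mk = 17  [terminal]
12. n10.pre = "vu"  [terminal]
13. n8.acc = 1  [f.mk - 16]
14. n8.wid = "qvu"  ["q" ++ h.pre]
15. n8.off = false  [false]
16. n8.lab = "ry"  ["ry"]
17. n2.live = 27  [D.acc * -2 + 29]
18. n2.sig = true  [B.tag == true]
19. n11.pre = "vx"  [terminal]
20. n12.idx = true  [B₁.live > 26]
21. n13.env = 14  [terminal]
22. n14.pre = "xy"  [terminal]
23. n12.lab = "xy"  [if C.idx then h.pre else "q"]
24. n1.live = 9  [B₁.live - 18]
25. n1.sig = false  [B₀.tag == false]
26. n0.off = true  [not B.sig]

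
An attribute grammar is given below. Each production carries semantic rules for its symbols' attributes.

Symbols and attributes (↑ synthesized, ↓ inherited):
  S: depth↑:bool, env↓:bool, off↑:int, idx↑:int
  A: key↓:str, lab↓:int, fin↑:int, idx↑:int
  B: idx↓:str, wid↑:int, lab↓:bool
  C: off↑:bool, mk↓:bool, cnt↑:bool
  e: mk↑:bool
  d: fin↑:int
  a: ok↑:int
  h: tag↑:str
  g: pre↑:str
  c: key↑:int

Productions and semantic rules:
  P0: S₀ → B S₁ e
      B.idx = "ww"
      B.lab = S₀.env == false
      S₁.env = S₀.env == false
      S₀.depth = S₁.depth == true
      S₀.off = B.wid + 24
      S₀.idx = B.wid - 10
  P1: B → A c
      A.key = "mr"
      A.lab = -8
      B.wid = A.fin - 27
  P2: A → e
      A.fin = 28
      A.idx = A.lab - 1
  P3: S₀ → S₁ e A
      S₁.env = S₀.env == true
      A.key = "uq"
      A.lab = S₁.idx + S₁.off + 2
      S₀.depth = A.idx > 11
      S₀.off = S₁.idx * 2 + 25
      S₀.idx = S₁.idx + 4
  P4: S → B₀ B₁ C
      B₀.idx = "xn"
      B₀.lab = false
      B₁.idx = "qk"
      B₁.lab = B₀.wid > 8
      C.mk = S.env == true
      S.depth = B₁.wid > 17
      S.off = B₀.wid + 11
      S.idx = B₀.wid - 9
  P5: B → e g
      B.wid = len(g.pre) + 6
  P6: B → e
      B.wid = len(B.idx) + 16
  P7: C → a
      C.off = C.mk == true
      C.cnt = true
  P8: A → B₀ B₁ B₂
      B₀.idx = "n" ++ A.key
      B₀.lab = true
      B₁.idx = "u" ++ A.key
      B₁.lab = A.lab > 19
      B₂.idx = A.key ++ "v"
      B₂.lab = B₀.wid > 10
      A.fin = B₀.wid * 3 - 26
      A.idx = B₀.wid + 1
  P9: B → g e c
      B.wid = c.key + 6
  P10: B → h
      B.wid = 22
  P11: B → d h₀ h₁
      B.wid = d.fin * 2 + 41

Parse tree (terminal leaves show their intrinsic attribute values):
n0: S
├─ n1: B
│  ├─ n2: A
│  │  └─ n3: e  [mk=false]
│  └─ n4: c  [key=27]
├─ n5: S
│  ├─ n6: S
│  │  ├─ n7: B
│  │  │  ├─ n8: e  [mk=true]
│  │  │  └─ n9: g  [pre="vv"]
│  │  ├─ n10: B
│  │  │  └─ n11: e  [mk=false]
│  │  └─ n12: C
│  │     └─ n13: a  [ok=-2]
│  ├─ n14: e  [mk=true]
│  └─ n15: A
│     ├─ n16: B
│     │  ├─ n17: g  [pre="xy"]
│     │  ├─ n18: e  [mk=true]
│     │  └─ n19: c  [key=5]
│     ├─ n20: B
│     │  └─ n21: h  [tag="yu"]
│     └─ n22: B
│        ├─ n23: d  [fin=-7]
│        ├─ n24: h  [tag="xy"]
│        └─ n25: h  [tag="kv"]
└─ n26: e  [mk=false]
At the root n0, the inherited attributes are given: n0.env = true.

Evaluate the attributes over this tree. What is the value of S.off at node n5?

23

1. n0.env = true  [given at root]
2. n1.idx = "ww"  ["ww"]
3. n1.lab = false  [S₀.env == false]
4. n2.key = "mr"  ["mr"]
5. n2.lab = -8  [-8]
6. n3.mk = false  [terminal]
7. n2.fin = 28  [28]
8. n2.idx = -9  [A.lab - 1]
9. n4.key = 27  [terminal]
10. n1.wid = 1  [A.fin - 27]
11. n5.env = false  [S₀.env == false]
12. n6.env = false  [S₀.env == true]
13. n7.idx = "xn"  ["xn"]
14. n7.lab = false  [false]
15. n8.mk = true  [terminal]
16. n9.pre = "vv"  [terminal]
17. n7.wid = 8  [len(g.pre) + 6]
18. n10.idx = "qk"  ["qk"]
19. n10.lab = false  [B₀.wid > 8]
20. n11.mk = false  [terminal]
21. n10.wid = 18  [len(B.idx) + 16]
22. n12.mk = false  [S.env == true]
23. n13.ok = -2  [terminal]
24. n12.off = false  [C.mk == true]
25. n12.cnt = true  [true]
26. n6.depth = true  [B₁.wid > 17]
27. n6.off = 19  [B₀.wid + 11]
28. n6.idx = -1  [B₀.wid - 9]
29. n14.mk = true  [terminal]
30. n15.key = "uq"  ["uq"]
31. n15.lab = 20  [S₁.idx + S₁.off + 2]
32. n16.idx = "nuq"  ["n" ++ A.key]
33. n16.lab = true  [true]
34. n17.pre = "xy"  [terminal]
35. n18.mk = true  [terminal]
36. n19.key = 5  [terminal]
37. n16.wid = 11  [c.key + 6]
38. n20.idx = "uuq"  ["u" ++ A.key]
39. n20.lab = true  [A.lab > 19]
40. n21.tag = "yu"  [terminal]
41. n20.wid = 22  [22]
42. n22.idx = "uqv"  [A.key ++ "v"]
43. n22.lab = true  [B₀.wid > 10]
44. n23.fin = -7  [terminal]
45. n24.tag = "xy"  [terminal]
46. n25.tag = "kv"  [terminal]
47. n22.wid = 27  [d.fin * 2 + 41]
48. n15.fin = 7  [B₀.wid * 3 - 26]
49. n15.idx = 12  [B₀.wid + 1]
50. n5.depth = true  [A.idx > 11]
51. n5.off = 23  [S₁.idx * 2 + 25]
52. n5.idx = 3  [S₁.idx + 4]
53. n26.mk = false  [terminal]
54. n0.depth = true  [S₁.depth == true]
55. n0.off = 25  [B.wid + 24]
56. n0.idx = -9  [B.wid - 10]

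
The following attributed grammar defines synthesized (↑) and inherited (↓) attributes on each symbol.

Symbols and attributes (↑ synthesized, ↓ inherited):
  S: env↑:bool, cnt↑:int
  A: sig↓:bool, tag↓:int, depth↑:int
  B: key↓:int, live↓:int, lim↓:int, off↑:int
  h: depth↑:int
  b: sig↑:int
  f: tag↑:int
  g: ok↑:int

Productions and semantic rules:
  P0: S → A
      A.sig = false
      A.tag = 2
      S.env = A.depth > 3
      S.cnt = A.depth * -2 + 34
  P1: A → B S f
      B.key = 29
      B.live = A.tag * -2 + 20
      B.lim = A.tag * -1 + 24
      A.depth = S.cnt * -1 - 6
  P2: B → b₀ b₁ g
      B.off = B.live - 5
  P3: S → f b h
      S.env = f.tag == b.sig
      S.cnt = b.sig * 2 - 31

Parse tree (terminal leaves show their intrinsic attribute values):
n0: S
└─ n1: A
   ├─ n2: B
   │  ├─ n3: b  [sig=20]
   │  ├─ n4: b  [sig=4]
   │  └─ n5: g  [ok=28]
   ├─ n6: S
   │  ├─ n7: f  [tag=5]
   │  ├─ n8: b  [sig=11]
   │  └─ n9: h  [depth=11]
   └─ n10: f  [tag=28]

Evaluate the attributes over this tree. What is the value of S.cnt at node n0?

1. n1.sig = false  [false]
2. n1.tag = 2  [2]
3. n2.key = 29  [29]
4. n2.live = 16  [A.tag * -2 + 20]
5. n2.lim = 22  [A.tag * -1 + 24]
6. n3.sig = 20  [terminal]
7. n4.sig = 4  [terminal]
8. n5.ok = 28  [terminal]
9. n2.off = 11  [B.live - 5]
10. n7.tag = 5  [terminal]
11. n8.sig = 11  [terminal]
12. n9.depth = 11  [terminal]
13. n6.env = false  [f.tag == b.sig]
14. n6.cnt = -9  [b.sig * 2 - 31]
15. n10.tag = 28  [terminal]
16. n1.depth = 3  [S.cnt * -1 - 6]
17. n0.env = false  [A.depth > 3]
18. n0.cnt = 28  [A.depth * -2 + 34]

28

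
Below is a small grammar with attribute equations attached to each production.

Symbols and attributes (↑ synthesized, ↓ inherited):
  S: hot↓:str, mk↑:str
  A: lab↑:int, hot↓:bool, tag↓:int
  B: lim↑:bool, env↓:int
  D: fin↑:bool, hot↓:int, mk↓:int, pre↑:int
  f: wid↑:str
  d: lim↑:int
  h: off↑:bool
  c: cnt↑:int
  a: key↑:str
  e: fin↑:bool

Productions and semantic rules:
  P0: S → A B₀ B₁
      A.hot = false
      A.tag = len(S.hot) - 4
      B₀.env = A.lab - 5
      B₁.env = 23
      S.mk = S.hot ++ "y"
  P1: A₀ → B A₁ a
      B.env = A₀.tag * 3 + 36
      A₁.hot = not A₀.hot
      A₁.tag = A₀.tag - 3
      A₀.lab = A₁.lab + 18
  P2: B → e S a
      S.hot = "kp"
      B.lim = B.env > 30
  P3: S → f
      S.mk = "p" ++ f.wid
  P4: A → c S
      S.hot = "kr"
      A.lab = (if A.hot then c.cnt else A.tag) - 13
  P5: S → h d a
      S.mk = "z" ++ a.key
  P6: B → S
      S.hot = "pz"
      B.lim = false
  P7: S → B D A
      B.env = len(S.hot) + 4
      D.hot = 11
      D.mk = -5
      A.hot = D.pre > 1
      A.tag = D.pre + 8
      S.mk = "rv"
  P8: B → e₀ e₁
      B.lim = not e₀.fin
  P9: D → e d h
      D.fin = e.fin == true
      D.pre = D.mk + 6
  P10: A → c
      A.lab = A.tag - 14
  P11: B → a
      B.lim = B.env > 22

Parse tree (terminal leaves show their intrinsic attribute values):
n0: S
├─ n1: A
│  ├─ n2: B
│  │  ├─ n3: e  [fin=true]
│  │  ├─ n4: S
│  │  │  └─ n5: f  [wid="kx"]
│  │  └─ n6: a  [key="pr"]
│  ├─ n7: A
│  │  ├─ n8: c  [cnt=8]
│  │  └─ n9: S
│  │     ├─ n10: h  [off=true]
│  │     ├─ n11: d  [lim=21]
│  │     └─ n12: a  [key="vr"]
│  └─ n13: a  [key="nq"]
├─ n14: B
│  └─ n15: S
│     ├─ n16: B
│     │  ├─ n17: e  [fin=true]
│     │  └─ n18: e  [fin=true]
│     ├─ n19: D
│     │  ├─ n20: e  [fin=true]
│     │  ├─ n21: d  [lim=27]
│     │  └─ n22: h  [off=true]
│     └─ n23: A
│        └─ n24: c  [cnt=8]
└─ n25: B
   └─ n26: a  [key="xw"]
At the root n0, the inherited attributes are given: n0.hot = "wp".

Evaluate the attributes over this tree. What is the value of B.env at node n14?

8

1. n0.hot = "wp"  [given at root]
2. n1.hot = false  [false]
3. n1.tag = -2  [len(S.hot) - 4]
4. n2.env = 30  [A₀.tag * 3 + 36]
5. n3.fin = true  [terminal]
6. n4.hot = "kp"  ["kp"]
7. n5.wid = "kx"  [terminal]
8. n4.mk = "pkx"  ["p" ++ f.wid]
9. n6.key = "pr"  [terminal]
10. n2.lim = false  [B.env > 30]
11. n7.hot = true  [not A₀.hot]
12. n7.tag = -5  [A₀.tag - 3]
13. n8.cnt = 8  [terminal]
14. n9.hot = "kr"  ["kr"]
15. n10.off = true  [terminal]
16. n11.lim = 21  [terminal]
17. n12.key = "vr"  [terminal]
18. n9.mk = "zvr"  ["z" ++ a.key]
19. n7.lab = -5  [(if A.hot then c.cnt else A.tag) - 13]
20. n13.key = "nq"  [terminal]
21. n1.lab = 13  [A₁.lab + 18]
22. n14.env = 8  [A.lab - 5]
23. n15.hot = "pz"  ["pz"]
24. n16.env = 6  [len(S.hot) + 4]
25. n17.fin = true  [terminal]
26. n18.fin = true  [terminal]
27. n16.lim = false  [not e₀.fin]
28. n19.hot = 11  [11]
29. n19.mk = -5  [-5]
30. n20.fin = true  [terminal]
31. n21.lim = 27  [terminal]
32. n22.off = true  [terminal]
33. n19.fin = true  [e.fin == true]
34. n19.pre = 1  [D.mk + 6]
35. n23.hot = false  [D.pre > 1]
36. n23.tag = 9  [D.pre + 8]
37. n24.cnt = 8  [terminal]
38. n23.lab = -5  [A.tag - 14]
39. n15.mk = "rv"  ["rv"]
40. n14.lim = false  [false]
41. n25.env = 23  [23]
42. n26.key = "xw"  [terminal]
43. n25.lim = true  [B.env > 22]
44. n0.mk = "wpy"  [S.hot ++ "y"]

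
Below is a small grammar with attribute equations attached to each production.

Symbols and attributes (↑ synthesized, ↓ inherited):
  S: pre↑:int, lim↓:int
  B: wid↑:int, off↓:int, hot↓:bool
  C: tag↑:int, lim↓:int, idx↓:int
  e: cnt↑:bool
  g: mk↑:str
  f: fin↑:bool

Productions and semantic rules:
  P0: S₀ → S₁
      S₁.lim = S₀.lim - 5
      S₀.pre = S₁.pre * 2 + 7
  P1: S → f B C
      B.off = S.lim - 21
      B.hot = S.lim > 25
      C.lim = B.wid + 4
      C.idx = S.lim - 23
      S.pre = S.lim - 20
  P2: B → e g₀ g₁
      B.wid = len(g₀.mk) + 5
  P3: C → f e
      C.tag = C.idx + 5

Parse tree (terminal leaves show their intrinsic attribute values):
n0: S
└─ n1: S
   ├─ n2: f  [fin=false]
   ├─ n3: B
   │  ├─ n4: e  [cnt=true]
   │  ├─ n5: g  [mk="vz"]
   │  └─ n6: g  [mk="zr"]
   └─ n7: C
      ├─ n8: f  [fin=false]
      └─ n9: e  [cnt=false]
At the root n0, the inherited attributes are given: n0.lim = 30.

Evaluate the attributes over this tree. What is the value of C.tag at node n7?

1. n0.lim = 30  [given at root]
2. n1.lim = 25  [S₀.lim - 5]
3. n2.fin = false  [terminal]
4. n3.off = 4  [S.lim - 21]
5. n3.hot = false  [S.lim > 25]
6. n4.cnt = true  [terminal]
7. n5.mk = "vz"  [terminal]
8. n6.mk = "zr"  [terminal]
9. n3.wid = 7  [len(g₀.mk) + 5]
10. n7.lim = 11  [B.wid + 4]
11. n7.idx = 2  [S.lim - 23]
12. n8.fin = false  [terminal]
13. n9.cnt = false  [terminal]
14. n7.tag = 7  [C.idx + 5]
15. n1.pre = 5  [S.lim - 20]
16. n0.pre = 17  [S₁.pre * 2 + 7]

7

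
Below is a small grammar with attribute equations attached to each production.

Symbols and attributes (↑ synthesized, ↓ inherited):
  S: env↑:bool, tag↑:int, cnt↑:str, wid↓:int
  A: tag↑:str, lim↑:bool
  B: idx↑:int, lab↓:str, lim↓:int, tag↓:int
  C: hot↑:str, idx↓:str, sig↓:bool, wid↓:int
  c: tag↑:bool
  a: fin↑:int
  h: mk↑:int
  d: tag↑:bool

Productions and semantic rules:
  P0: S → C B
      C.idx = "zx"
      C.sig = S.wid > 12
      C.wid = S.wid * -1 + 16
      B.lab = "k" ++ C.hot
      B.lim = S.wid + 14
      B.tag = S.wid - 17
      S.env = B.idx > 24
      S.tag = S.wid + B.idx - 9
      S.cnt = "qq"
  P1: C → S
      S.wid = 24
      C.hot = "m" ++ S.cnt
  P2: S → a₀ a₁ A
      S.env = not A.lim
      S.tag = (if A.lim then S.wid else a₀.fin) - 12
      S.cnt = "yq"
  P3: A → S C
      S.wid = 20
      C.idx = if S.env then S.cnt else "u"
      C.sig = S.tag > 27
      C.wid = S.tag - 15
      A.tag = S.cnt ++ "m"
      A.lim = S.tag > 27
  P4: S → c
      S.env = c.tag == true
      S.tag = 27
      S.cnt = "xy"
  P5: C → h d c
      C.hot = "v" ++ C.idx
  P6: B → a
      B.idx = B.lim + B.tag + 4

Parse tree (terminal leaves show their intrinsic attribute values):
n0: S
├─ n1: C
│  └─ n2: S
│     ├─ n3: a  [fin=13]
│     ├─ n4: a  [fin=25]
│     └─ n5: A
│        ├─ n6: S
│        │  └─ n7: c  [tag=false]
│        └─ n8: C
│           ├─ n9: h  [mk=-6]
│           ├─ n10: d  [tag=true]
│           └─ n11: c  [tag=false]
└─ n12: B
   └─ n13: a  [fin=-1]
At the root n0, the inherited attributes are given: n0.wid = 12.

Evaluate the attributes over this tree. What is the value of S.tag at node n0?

28

1. n0.wid = 12  [given at root]
2. n1.idx = "zx"  ["zx"]
3. n1.sig = false  [S.wid > 12]
4. n1.wid = 4  [S.wid * -1 + 16]
5. n2.wid = 24  [24]
6. n3.fin = 13  [terminal]
7. n4.fin = 25  [terminal]
8. n6.wid = 20  [20]
9. n7.tag = false  [terminal]
10. n6.env = false  [c.tag == true]
11. n6.tag = 27  [27]
12. n6.cnt = "xy"  ["xy"]
13. n8.idx = "u"  [if S.env then S.cnt else "u"]
14. n8.sig = false  [S.tag > 27]
15. n8.wid = 12  [S.tag - 15]
16. n9.mk = -6  [terminal]
17. n10.tag = true  [terminal]
18. n11.tag = false  [terminal]
19. n8.hot = "vu"  ["v" ++ C.idx]
20. n5.tag = "xym"  [S.cnt ++ "m"]
21. n5.lim = false  [S.tag > 27]
22. n2.env = true  [not A.lim]
23. n2.tag = 1  [(if A.lim then S.wid else a₀.fin) - 12]
24. n2.cnt = "yq"  ["yq"]
25. n1.hot = "myq"  ["m" ++ S.cnt]
26. n12.lab = "kmyq"  ["k" ++ C.hot]
27. n12.lim = 26  [S.wid + 14]
28. n12.tag = -5  [S.wid - 17]
29. n13.fin = -1  [terminal]
30. n12.idx = 25  [B.lim + B.tag + 4]
31. n0.env = true  [B.idx > 24]
32. n0.tag = 28  [S.wid + B.idx - 9]
33. n0.cnt = "qq"  ["qq"]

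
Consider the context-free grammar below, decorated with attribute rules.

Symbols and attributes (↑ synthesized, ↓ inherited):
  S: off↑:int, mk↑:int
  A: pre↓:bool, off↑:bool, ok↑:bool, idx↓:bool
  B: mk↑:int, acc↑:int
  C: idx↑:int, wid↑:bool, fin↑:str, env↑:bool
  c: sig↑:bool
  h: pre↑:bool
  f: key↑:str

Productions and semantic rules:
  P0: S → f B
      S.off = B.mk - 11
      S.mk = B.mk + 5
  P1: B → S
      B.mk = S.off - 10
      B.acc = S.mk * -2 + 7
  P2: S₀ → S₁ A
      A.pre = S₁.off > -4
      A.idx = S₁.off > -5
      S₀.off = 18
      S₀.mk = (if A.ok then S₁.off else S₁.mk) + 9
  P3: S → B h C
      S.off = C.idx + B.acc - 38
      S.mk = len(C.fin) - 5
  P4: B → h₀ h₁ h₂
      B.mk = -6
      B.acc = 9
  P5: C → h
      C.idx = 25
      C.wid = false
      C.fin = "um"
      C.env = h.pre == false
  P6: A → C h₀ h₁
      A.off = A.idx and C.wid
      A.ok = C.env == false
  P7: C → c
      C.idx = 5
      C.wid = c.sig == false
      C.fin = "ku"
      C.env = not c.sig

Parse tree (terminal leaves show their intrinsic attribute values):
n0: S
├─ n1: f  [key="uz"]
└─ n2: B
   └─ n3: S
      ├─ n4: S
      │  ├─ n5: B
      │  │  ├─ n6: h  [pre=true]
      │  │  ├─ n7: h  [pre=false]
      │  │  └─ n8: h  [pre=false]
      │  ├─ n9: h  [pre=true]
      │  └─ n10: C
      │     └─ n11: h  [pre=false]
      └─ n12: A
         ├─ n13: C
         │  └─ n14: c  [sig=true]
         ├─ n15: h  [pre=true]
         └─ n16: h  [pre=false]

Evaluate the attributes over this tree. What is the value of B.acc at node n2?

1. n1.key = "uz"  [terminal]
2. n6.pre = true  [terminal]
3. n7.pre = false  [terminal]
4. n8.pre = false  [terminal]
5. n5.mk = -6  [-6]
6. n5.acc = 9  [9]
7. n9.pre = true  [terminal]
8. n11.pre = false  [terminal]
9. n10.idx = 25  [25]
10. n10.wid = false  [false]
11. n10.fin = "um"  ["um"]
12. n10.env = true  [h.pre == false]
13. n4.off = -4  [C.idx + B.acc - 38]
14. n4.mk = -3  [len(C.fin) - 5]
15. n12.pre = false  [S₁.off > -4]
16. n12.idx = true  [S₁.off > -5]
17. n14.sig = true  [terminal]
18. n13.idx = 5  [5]
19. n13.wid = false  [c.sig == false]
20. n13.fin = "ku"  ["ku"]
21. n13.env = false  [not c.sig]
22. n15.pre = true  [terminal]
23. n16.pre = false  [terminal]
24. n12.off = false  [A.idx and C.wid]
25. n12.ok = true  [C.env == false]
26. n3.off = 18  [18]
27. n3.mk = 5  [(if A.ok then S₁.off else S₁.mk) + 9]
28. n2.mk = 8  [S.off - 10]
29. n2.acc = -3  [S.mk * -2 + 7]
30. n0.off = -3  [B.mk - 11]
31. n0.mk = 13  [B.mk + 5]

-3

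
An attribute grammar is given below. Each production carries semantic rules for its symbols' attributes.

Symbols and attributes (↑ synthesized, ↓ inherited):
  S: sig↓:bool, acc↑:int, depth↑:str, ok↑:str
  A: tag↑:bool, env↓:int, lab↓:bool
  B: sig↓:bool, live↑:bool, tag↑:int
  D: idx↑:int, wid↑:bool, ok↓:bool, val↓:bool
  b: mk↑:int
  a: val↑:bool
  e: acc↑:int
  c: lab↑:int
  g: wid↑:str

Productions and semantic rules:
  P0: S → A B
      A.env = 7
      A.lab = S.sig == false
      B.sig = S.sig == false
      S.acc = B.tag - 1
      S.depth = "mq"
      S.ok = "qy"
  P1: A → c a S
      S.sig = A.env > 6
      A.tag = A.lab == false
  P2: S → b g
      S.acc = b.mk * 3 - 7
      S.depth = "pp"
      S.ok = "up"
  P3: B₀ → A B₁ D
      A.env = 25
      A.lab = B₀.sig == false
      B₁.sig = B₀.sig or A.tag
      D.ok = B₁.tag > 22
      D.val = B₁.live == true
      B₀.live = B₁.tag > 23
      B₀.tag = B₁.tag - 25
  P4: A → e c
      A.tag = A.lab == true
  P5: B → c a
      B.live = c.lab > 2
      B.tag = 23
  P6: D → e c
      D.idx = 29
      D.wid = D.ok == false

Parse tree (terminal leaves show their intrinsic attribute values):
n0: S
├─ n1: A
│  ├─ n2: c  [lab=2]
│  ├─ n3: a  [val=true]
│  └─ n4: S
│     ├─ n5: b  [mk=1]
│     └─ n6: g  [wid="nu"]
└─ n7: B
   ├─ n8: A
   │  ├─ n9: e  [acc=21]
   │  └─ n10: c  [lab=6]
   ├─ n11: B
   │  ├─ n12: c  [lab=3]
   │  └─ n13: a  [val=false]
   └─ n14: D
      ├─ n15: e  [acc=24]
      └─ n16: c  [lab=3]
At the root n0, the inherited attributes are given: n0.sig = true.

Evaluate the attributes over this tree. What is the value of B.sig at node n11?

true

1. n0.sig = true  [given at root]
2. n1.env = 7  [7]
3. n1.lab = false  [S.sig == false]
4. n2.lab = 2  [terminal]
5. n3.val = true  [terminal]
6. n4.sig = true  [A.env > 6]
7. n5.mk = 1  [terminal]
8. n6.wid = "nu"  [terminal]
9. n4.acc = -4  [b.mk * 3 - 7]
10. n4.depth = "pp"  ["pp"]
11. n4.ok = "up"  ["up"]
12. n1.tag = true  [A.lab == false]
13. n7.sig = false  [S.sig == false]
14. n8.env = 25  [25]
15. n8.lab = true  [B₀.sig == false]
16. n9.acc = 21  [terminal]
17. n10.lab = 6  [terminal]
18. n8.tag = true  [A.lab == true]
19. n11.sig = true  [B₀.sig or A.tag]
20. n12.lab = 3  [terminal]
21. n13.val = false  [terminal]
22. n11.live = true  [c.lab > 2]
23. n11.tag = 23  [23]
24. n14.ok = true  [B₁.tag > 22]
25. n14.val = true  [B₁.live == true]
26. n15.acc = 24  [terminal]
27. n16.lab = 3  [terminal]
28. n14.idx = 29  [29]
29. n14.wid = false  [D.ok == false]
30. n7.live = false  [B₁.tag > 23]
31. n7.tag = -2  [B₁.tag - 25]
32. n0.acc = -3  [B.tag - 1]
33. n0.depth = "mq"  ["mq"]
34. n0.ok = "qy"  ["qy"]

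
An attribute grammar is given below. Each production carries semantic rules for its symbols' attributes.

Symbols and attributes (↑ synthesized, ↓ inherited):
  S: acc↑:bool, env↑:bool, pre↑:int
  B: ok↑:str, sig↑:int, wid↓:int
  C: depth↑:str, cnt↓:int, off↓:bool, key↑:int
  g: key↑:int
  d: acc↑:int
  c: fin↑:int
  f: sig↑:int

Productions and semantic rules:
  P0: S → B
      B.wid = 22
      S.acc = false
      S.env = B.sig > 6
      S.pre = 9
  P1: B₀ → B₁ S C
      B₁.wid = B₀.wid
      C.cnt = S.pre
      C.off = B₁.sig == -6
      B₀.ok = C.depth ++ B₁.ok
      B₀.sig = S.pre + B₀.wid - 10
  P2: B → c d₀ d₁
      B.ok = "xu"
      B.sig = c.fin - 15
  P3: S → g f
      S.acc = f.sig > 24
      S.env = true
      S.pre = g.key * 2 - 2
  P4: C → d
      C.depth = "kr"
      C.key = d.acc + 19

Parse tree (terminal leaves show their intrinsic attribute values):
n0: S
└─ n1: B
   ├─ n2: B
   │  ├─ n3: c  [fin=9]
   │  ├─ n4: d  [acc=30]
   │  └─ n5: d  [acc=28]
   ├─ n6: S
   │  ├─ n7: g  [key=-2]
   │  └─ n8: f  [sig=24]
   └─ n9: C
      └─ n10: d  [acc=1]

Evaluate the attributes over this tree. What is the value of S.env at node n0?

1. n1.wid = 22  [22]
2. n2.wid = 22  [B₀.wid]
3. n3.fin = 9  [terminal]
4. n4.acc = 30  [terminal]
5. n5.acc = 28  [terminal]
6. n2.ok = "xu"  ["xu"]
7. n2.sig = -6  [c.fin - 15]
8. n7.key = -2  [terminal]
9. n8.sig = 24  [terminal]
10. n6.acc = false  [f.sig > 24]
11. n6.env = true  [true]
12. n6.pre = -6  [g.key * 2 - 2]
13. n9.cnt = -6  [S.pre]
14. n9.off = true  [B₁.sig == -6]
15. n10.acc = 1  [terminal]
16. n9.depth = "kr"  ["kr"]
17. n9.key = 20  [d.acc + 19]
18. n1.ok = "krxu"  [C.depth ++ B₁.ok]
19. n1.sig = 6  [S.pre + B₀.wid - 10]
20. n0.acc = false  [false]
21. n0.env = false  [B.sig > 6]
22. n0.pre = 9  [9]

false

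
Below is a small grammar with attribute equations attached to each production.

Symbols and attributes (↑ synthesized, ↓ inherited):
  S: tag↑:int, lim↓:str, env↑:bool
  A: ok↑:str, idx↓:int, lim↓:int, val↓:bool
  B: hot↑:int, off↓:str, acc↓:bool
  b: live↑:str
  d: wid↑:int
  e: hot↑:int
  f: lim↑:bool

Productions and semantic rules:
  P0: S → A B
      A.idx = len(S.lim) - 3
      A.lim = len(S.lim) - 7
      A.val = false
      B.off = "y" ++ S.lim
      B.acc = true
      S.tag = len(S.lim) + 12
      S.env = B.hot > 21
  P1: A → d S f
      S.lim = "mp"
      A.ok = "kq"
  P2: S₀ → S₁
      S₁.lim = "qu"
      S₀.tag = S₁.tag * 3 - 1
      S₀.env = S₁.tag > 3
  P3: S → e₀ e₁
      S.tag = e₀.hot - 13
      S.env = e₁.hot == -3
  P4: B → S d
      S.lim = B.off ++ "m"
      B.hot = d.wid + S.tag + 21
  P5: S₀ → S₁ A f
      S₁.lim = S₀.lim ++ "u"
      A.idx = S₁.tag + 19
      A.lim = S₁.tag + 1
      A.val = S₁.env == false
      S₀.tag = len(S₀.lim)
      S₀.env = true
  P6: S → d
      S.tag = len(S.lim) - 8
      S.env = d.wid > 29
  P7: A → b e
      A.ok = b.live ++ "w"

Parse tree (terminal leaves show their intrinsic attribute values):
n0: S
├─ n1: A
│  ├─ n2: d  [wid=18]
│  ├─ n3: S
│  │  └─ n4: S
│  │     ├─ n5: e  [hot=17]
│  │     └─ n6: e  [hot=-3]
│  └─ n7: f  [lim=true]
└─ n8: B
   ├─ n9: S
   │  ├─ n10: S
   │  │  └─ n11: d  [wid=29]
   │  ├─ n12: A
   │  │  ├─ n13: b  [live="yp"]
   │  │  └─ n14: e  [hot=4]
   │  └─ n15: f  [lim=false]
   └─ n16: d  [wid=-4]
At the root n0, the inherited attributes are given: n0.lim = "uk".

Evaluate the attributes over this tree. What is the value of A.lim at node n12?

1. n0.lim = "uk"  [given at root]
2. n1.idx = -1  [len(S.lim) - 3]
3. n1.lim = -5  [len(S.lim) - 7]
4. n1.val = false  [false]
5. n2.wid = 18  [terminal]
6. n3.lim = "mp"  ["mp"]
7. n4.lim = "qu"  ["qu"]
8. n5.hot = 17  [terminal]
9. n6.hot = -3  [terminal]
10. n4.tag = 4  [e₀.hot - 13]
11. n4.env = true  [e₁.hot == -3]
12. n3.tag = 11  [S₁.tag * 3 - 1]
13. n3.env = true  [S₁.tag > 3]
14. n7.lim = true  [terminal]
15. n1.ok = "kq"  ["kq"]
16. n8.off = "yuk"  ["y" ++ S.lim]
17. n8.acc = true  [true]
18. n9.lim = "yukm"  [B.off ++ "m"]
19. n10.lim = "yukmu"  [S₀.lim ++ "u"]
20. n11.wid = 29  [terminal]
21. n10.tag = -3  [len(S.lim) - 8]
22. n10.env = false  [d.wid > 29]
23. n12.idx = 16  [S₁.tag + 19]
24. n12.lim = -2  [S₁.tag + 1]
25. n12.val = true  [S₁.env == false]
26. n13.live = "yp"  [terminal]
27. n14.hot = 4  [terminal]
28. n12.ok = "ypw"  [b.live ++ "w"]
29. n15.lim = false  [terminal]
30. n9.tag = 4  [len(S₀.lim)]
31. n9.env = true  [true]
32. n16.wid = -4  [terminal]
33. n8.hot = 21  [d.wid + S.tag + 21]
34. n0.tag = 14  [len(S.lim) + 12]
35. n0.env = false  [B.hot > 21]

-2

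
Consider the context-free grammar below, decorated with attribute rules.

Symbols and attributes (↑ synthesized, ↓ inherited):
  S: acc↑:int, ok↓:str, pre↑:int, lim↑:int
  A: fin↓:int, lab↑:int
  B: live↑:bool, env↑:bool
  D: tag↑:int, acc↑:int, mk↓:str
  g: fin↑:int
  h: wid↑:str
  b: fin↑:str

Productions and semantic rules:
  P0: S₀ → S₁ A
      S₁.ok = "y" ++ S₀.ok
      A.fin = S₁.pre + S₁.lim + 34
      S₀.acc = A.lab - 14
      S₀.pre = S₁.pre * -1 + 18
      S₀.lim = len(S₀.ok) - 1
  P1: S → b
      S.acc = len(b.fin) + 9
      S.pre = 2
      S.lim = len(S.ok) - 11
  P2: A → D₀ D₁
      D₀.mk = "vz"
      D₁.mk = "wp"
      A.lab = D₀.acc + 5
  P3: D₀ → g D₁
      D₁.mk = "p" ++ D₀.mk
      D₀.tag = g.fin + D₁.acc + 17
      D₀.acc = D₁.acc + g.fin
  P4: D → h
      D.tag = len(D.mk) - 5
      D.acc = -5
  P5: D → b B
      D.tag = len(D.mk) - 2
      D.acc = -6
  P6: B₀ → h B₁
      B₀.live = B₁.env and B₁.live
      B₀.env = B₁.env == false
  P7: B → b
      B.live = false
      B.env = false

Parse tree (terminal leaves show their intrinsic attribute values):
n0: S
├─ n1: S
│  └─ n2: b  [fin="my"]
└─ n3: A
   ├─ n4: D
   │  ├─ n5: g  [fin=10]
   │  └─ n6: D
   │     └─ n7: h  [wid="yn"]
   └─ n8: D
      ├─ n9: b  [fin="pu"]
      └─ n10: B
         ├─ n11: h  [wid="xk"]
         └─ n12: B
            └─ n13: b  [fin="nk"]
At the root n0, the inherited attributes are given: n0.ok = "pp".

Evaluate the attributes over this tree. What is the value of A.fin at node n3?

28

1. n0.ok = "pp"  [given at root]
2. n1.ok = "ypp"  ["y" ++ S₀.ok]
3. n2.fin = "my"  [terminal]
4. n1.acc = 11  [len(b.fin) + 9]
5. n1.pre = 2  [2]
6. n1.lim = -8  [len(S.ok) - 11]
7. n3.fin = 28  [S₁.pre + S₁.lim + 34]
8. n4.mk = "vz"  ["vz"]
9. n5.fin = 10  [terminal]
10. n6.mk = "pvz"  ["p" ++ D₀.mk]
11. n7.wid = "yn"  [terminal]
12. n6.tag = -2  [len(D.mk) - 5]
13. n6.acc = -5  [-5]
14. n4.tag = 22  [g.fin + D₁.acc + 17]
15. n4.acc = 5  [D₁.acc + g.fin]
16. n8.mk = "wp"  ["wp"]
17. n9.fin = "pu"  [terminal]
18. n11.wid = "xk"  [terminal]
19. n13.fin = "nk"  [terminal]
20. n12.live = false  [false]
21. n12.env = false  [false]
22. n10.live = false  [B₁.env and B₁.live]
23. n10.env = true  [B₁.env == false]
24. n8.tag = 0  [len(D.mk) - 2]
25. n8.acc = -6  [-6]
26. n3.lab = 10  [D₀.acc + 5]
27. n0.acc = -4  [A.lab - 14]
28. n0.pre = 16  [S₁.pre * -1 + 18]
29. n0.lim = 1  [len(S₀.ok) - 1]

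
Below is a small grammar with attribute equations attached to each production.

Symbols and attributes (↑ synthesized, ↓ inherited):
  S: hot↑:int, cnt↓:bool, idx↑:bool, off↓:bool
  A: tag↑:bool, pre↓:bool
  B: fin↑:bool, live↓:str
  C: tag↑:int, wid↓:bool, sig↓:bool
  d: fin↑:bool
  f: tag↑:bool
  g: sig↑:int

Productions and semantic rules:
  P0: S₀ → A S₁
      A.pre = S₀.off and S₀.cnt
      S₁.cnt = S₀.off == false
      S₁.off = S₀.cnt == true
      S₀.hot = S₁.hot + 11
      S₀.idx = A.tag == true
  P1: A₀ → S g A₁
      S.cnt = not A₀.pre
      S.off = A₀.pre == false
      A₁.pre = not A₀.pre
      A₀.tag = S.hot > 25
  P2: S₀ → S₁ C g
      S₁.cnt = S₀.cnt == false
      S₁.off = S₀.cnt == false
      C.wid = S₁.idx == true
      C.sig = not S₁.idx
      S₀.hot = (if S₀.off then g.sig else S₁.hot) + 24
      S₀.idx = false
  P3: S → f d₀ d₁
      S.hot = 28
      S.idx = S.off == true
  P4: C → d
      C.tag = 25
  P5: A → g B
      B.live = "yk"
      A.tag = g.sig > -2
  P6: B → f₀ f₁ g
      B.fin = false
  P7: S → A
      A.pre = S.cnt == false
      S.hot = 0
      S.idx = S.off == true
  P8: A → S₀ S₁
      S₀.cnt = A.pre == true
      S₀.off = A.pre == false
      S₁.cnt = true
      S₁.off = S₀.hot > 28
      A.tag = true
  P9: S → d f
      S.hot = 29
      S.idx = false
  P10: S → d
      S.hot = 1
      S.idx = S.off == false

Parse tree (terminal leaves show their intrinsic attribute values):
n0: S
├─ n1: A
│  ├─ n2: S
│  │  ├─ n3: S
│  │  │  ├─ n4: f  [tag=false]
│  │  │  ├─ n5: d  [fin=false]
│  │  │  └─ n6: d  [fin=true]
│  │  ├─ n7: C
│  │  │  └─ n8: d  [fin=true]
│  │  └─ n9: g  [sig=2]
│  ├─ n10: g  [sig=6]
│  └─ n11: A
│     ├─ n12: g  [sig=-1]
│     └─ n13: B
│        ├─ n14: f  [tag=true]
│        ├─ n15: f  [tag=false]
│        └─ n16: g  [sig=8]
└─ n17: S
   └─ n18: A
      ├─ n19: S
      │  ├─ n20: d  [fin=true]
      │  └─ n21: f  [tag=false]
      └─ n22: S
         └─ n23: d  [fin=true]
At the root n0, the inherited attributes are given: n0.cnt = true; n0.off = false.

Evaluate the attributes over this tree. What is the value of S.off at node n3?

false

1. n0.cnt = true  [given at root]
2. n0.off = false  [given at root]
3. n1.pre = false  [S₀.off and S₀.cnt]
4. n2.cnt = true  [not A₀.pre]
5. n2.off = true  [A₀.pre == false]
6. n3.cnt = false  [S₀.cnt == false]
7. n3.off = false  [S₀.cnt == false]
8. n4.tag = false  [terminal]
9. n5.fin = false  [terminal]
10. n6.fin = true  [terminal]
11. n3.hot = 28  [28]
12. n3.idx = false  [S.off == true]
13. n7.wid = false  [S₁.idx == true]
14. n7.sig = true  [not S₁.idx]
15. n8.fin = true  [terminal]
16. n7.tag = 25  [25]
17. n9.sig = 2  [terminal]
18. n2.hot = 26  [(if S₀.off then g.sig else S₁.hot) + 24]
19. n2.idx = false  [false]
20. n10.sig = 6  [terminal]
21. n11.pre = true  [not A₀.pre]
22. n12.sig = -1  [terminal]
23. n13.live = "yk"  ["yk"]
24. n14.tag = true  [terminal]
25. n15.tag = false  [terminal]
26. n16.sig = 8  [terminal]
27. n13.fin = false  [false]
28. n11.tag = true  [g.sig > -2]
29. n1.tag = true  [S.hot > 25]
30. n17.cnt = true  [S₀.off == false]
31. n17.off = true  [S₀.cnt == true]
32. n18.pre = false  [S.cnt == false]
33. n19.cnt = false  [A.pre == true]
34. n19.off = true  [A.pre == false]
35. n20.fin = true  [terminal]
36. n21.tag = false  [terminal]
37. n19.hot = 29  [29]
38. n19.idx = false  [false]
39. n22.cnt = true  [true]
40. n22.off = true  [S₀.hot > 28]
41. n23.fin = true  [terminal]
42. n22.hot = 1  [1]
43. n22.idx = false  [S.off == false]
44. n18.tag = true  [true]
45. n17.hot = 0  [0]
46. n17.idx = true  [S.off == true]
47. n0.hot = 11  [S₁.hot + 11]
48. n0.idx = true  [A.tag == true]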